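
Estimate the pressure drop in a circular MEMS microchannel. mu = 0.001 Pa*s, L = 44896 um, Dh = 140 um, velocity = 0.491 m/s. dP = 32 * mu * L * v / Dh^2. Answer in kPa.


Step 1: Convert to SI: L = 44896e-6 m, Dh = 140e-6 m
Step 2: dP = 32 * 0.001 * 44896e-6 * 0.491 / (140e-6)^2
Step 3: dP = 35990.10 Pa
Step 4: Convert to kPa: dP = 35.99 kPa


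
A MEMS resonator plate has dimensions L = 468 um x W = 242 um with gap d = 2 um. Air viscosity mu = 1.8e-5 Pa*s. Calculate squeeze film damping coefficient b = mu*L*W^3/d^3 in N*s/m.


Step 1: Convert to SI.
L = 468e-6 m, W = 242e-6 m, d = 2e-6 m
Step 2: W^3 = (242e-6)^3 = 1.42e-11 m^3
Step 3: d^3 = (2e-6)^3 = 8.00e-18 m^3
Step 4: b = 1.8e-5 * 468e-6 * 1.42e-11 / 8.00e-18
b = 1.49e-02 N*s/m


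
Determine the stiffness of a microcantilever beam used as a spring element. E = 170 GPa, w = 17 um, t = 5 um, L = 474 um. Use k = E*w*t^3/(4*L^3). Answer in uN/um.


Step 1: Convert E to consistent units (1 GPa = 1000 uN/um^2).
E = 170 GPa = 170000 uN/um^2
Step 2: Compute t^3 = 5^3 = 125
Step 3: Compute L^3 = 474^3 = 106496424
Step 4: k = 170000 * 17 * 125 / (4 * 106496424)
k = 0.848 uN/um


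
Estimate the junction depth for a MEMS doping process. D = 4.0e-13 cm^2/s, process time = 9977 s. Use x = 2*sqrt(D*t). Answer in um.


Step 1: Compute D*t = 4.0e-13 * 9977 = 3.9908e-09 cm^2
Step 2: sqrt(D*t) = 6.31728e-05 cm
Step 3: x = 2 * 6.31728e-05 cm = 1.263456e-04 cm
Step 4: Convert to um (1 cm = 1e4 um): x = 1.263 um


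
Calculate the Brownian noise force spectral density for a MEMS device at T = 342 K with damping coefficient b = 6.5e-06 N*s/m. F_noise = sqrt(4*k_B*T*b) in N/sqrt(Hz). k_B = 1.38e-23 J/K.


Step 1: Compute 4 * k_B * T * b
= 4 * 1.38e-23 * 342 * 6.5e-06
= 1.2271e-25 N^2/Hz
Step 2: F_noise = sqrt(1.2271e-25)
F_noise = 3.50e-13 N/sqrt(Hz)


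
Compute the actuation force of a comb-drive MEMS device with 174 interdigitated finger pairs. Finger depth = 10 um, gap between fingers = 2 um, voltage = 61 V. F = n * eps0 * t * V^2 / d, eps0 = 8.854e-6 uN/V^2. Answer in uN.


Step 1: Parameters: n=174, eps0=8.854e-6 uN/V^2, t=10 um, V=61 V, d=2 um
Step 2: V^2 = 3721
Step 3: F = 174 * 8.854e-6 * 10 * 3721 / 2
F = 28.663 uN


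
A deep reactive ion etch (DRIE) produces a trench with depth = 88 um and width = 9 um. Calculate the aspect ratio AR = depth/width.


Step 1: AR = depth / width
Step 2: AR = 88 / 9
AR = 9.8


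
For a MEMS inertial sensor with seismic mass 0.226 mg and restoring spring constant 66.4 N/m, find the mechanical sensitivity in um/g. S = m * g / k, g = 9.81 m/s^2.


Step 1: Convert mass: m = 0.226 mg = 2.26e-07 kg
Step 2: S = m * g / k = 2.26e-07 * 9.81 / 66.4
Step 3: S = 3.34e-08 m/g
Step 4: Convert to um/g: S = 0.033 um/g


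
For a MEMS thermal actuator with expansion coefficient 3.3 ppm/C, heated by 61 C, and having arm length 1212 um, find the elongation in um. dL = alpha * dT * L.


Step 1: Convert CTE: alpha = 3.3 ppm/C = 3.3e-6 /C
Step 2: dL = 3.3e-6 * 61 * 1212
dL = 0.244 um


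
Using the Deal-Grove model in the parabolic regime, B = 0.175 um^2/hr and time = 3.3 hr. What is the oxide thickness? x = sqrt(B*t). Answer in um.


Step 1: Compute B*t = 0.175 * 3.3 = 0.5775
Step 2: x = sqrt(0.5775)
x = 0.76 um


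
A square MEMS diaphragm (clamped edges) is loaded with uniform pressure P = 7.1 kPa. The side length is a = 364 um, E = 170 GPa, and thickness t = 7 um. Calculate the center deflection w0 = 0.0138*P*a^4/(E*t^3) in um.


Step 1: Convert pressure to compatible units (E is in GPa, so P in GPa).
P = 7.1 kPa = 7.1e-6 GPa
Step 2: Compute numerator: 0.0138 * P * a^4.
a^4 = 364^4 = 17555190016
numerator = 0.0138 * 7.1e-6 * 17555190016 = 1.7201e+03
Step 3: Compute denominator: E * t^3 = 170 * 7^3 = 58310
Step 4: w0 = numerator / denominator = 1.7201e+03 / 58310 = 0.0295 um


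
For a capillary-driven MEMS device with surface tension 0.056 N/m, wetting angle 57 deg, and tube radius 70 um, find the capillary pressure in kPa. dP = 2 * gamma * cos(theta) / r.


Step 1: cos(57 deg) = 0.5446
Step 2: Convert r to m: r = 70e-6 m
Step 3: dP = 2 * 0.056 * 0.5446 / 70e-6 = 871.4 Pa
Step 4: Convert Pa to kPa (divide by 1000).
dP = 0.87 kPa


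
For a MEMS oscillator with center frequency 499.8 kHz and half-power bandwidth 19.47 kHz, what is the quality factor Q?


Step 1: Q = f0 / bandwidth
Step 2: Q = 499.8 / 19.47
Q = 25.7


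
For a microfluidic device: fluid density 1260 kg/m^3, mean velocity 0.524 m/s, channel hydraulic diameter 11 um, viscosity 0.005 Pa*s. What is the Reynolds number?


Step 1: Convert Dh to meters: Dh = 11e-6 m
Step 2: Re = rho * v * Dh / mu
Re = 1260 * 0.524 * 11e-6 / 0.005
Re = 1.453


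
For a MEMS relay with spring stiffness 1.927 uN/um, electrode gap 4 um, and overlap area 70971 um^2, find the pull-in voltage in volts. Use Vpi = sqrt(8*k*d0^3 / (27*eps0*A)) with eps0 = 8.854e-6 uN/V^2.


Step 1: Compute numerator: 8 * k * d0^3 = 8 * 1.927 * 4^3 = 986.624
Step 2: Compute denominator: 27 * eps0 * A = 27 * 8.854e-6 * 70971 = 16.966185
Step 3: Vpi = sqrt(986.624 / 16.966185)
Vpi = 7.63 V


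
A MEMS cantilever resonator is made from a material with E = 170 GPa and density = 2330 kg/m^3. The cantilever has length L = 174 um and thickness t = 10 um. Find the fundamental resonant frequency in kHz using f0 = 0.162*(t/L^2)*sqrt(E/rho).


Step 1: Convert units to SI.
t_SI = 10e-6 m, L_SI = 174e-6 m
Step 2: Calculate sqrt(E/rho).
sqrt(170e9 / 2330) = 8541.74 m/s
Step 3: Compute f0.
f0 = 0.162 * 10e-6 / (174e-6)^2 * 8541.74 = 457049.1 Hz = 457.05 kHz


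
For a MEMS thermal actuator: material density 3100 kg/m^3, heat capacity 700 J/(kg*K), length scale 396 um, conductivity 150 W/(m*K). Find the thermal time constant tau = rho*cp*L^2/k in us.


Step 1: Convert L to m: L = 396e-6 m
Step 2: L^2 = (396e-6)^2 = 1.56816e-07 m^2
Step 3: tau = 3100 * 700 * 1.56816e-07 / 150 = 2.2686048e-03 s
Step 4: Convert to microseconds (multiply by 1e6).
tau = 2268.605 us


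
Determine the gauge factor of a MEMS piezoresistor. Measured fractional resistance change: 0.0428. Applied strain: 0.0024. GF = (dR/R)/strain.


Step 1: Identify values.
dR/R = 0.0428, strain = 0.0024
Step 2: GF = (dR/R) / strain = 0.0428 / 0.0024
GF = 17.8


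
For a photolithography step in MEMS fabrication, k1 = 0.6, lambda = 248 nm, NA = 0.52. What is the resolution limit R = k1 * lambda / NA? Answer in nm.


Step 1: Identify values: k1 = 0.6, lambda = 248 nm, NA = 0.52
Step 2: R = k1 * lambda / NA
R = 0.6 * 248 / 0.52
R = 286.2 nm


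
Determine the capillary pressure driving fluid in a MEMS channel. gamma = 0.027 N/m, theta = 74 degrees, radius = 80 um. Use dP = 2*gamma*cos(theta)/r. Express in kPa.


Step 1: cos(74 deg) = 0.2756
Step 2: Convert r to m: r = 80e-6 m
Step 3: dP = 2 * 0.027 * 0.2756 / 80e-6 = 186.0 Pa
Step 4: Convert Pa to kPa (divide by 1000).
dP = 0.19 kPa


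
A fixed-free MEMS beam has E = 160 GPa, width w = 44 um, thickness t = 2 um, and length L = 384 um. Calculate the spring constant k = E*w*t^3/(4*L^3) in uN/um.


Step 1: Convert E to consistent units (1 GPa = 1000 uN/um^2).
E = 160 GPa = 160000 uN/um^2
Step 2: Compute t^3 = 2^3 = 8
Step 3: Compute L^3 = 384^3 = 56623104
Step 4: k = 160000 * 44 * 8 / (4 * 56623104)
k = 0.2487 uN/um


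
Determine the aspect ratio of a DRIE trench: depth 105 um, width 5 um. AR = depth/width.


Step 1: AR = depth / width
Step 2: AR = 105 / 5
AR = 21.0


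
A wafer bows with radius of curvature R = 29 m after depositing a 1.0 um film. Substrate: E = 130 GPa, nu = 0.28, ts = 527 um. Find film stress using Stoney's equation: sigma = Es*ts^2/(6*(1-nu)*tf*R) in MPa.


Step 1: Compute numerator: Es * ts^2 = 130 * 527^2 = 36104770 (GPa*um^2)
Step 2: Compute denominator (R in um): 6*(1-nu)*tf*R = 6*0.72*1.0*29e6 = 125280000.0 (um^2)
Step 3: sigma (GPa) = 36104770 / 125280000.0 = 2.88193e-01 GPa
Step 4: Convert to MPa (x1000): sigma = 288.2 MPa


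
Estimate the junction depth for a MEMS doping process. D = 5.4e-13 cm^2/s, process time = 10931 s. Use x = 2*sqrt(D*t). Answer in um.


Step 1: Compute D*t = 5.4e-13 * 10931 = 5.90274e-09 cm^2
Step 2: sqrt(D*t) = 7.68293e-05 cm
Step 3: x = 2 * 7.68293e-05 cm = 1.536586e-04 cm
Step 4: Convert to um (1 cm = 1e4 um): x = 1.537 um


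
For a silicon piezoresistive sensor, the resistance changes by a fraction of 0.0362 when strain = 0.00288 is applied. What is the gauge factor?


Step 1: Identify values.
dR/R = 0.0362, strain = 0.00288
Step 2: GF = (dR/R) / strain = 0.0362 / 0.00288
GF = 12.6


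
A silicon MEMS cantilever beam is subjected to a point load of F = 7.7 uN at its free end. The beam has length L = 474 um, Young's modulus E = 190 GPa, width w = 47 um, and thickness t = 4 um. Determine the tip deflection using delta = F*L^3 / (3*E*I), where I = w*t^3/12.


Step 1: Calculate the second moment of area.
I = w * t^3 / 12 = 47 * 4^3 / 12 = 250.6667 um^4
Step 2: Convert E to consistent units (1 GPa = 1000 uN/um^2).
E = 190 GPa = 190000 uN/um^2
Step 3: Calculate tip deflection.
delta = F * L^3 / (3 * E * I)
delta = 7.7 * 474^3 / (3 * 190000 * 250.6667)
delta = 5.7392 um


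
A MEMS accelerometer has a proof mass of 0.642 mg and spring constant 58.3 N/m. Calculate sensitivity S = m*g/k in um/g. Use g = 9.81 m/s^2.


Step 1: Convert mass: m = 0.642 mg = 6.42e-07 kg
Step 2: S = m * g / k = 6.42e-07 * 9.81 / 58.3
Step 3: S = 1.08e-07 m/g
Step 4: Convert to um/g: S = 0.108 um/g


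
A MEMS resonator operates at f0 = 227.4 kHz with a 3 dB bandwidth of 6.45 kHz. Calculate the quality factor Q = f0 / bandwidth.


Step 1: Q = f0 / bandwidth
Step 2: Q = 227.4 / 6.45
Q = 35.3


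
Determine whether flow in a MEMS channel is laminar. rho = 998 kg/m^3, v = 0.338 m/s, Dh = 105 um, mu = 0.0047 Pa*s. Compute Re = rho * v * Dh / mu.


Step 1: Convert Dh to meters: Dh = 105e-6 m
Step 2: Re = rho * v * Dh / mu
Re = 998 * 0.338 * 105e-6 / 0.0047
Re = 7.536
Since Re = 7.536 is below ~2300, the flow is laminar.


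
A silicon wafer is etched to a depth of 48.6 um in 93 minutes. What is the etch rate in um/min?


Step 1: Etch rate = depth / time
Step 2: rate = 48.6 / 93
rate = 0.523 um/min


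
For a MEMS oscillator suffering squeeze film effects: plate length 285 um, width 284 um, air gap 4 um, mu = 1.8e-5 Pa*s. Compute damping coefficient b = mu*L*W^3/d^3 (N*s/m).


Step 1: Convert to SI.
L = 285e-6 m, W = 284e-6 m, d = 4e-6 m
Step 2: W^3 = (284e-6)^3 = 2.29e-11 m^3
Step 3: d^3 = (4e-6)^3 = 6.40e-17 m^3
Step 4: b = 1.8e-5 * 285e-6 * 2.29e-11 / 6.40e-17
b = 1.84e-03 N*s/m


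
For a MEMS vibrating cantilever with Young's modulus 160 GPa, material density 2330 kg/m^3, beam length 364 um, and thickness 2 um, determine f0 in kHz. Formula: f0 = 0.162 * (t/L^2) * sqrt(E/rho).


Step 1: Convert units to SI.
t_SI = 2e-6 m, L_SI = 364e-6 m
Step 2: Calculate sqrt(E/rho).
sqrt(160e9 / 2330) = 8286.71 m/s
Step 3: Compute f0.
f0 = 0.162 * 2e-6 / (364e-6)^2 * 8286.71 = 20264.0 Hz = 20.26 kHz


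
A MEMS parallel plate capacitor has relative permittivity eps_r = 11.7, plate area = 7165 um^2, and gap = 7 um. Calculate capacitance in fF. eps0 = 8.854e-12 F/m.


Step 1: Convert area to m^2: A = 7165e-12 m^2
Step 2: Convert gap to m: d = 7e-6 m
Step 3: C = eps0 * eps_r * A / d
C = 8.854e-12 * 11.7 * 7165e-12 / 7e-6
Step 4: Convert to fF (multiply by 1e15).
C = 106.03 fF


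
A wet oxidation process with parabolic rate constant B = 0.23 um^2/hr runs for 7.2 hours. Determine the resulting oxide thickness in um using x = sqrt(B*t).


Step 1: Compute B*t = 0.23 * 7.2 = 1.656
Step 2: x = sqrt(1.656)
x = 1.287 um


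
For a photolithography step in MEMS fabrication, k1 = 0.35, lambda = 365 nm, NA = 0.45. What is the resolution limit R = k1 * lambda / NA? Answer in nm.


Step 1: Identify values: k1 = 0.35, lambda = 365 nm, NA = 0.45
Step 2: R = k1 * lambda / NA
R = 0.35 * 365 / 0.45
R = 283.9 nm


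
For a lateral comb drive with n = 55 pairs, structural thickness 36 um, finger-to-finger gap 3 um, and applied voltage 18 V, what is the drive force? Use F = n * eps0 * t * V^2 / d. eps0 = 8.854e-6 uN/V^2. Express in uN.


Step 1: Parameters: n=55, eps0=8.854e-6 uN/V^2, t=36 um, V=18 V, d=3 um
Step 2: V^2 = 324
Step 3: F = 55 * 8.854e-6 * 36 * 324 / 3
F = 1.893 uN


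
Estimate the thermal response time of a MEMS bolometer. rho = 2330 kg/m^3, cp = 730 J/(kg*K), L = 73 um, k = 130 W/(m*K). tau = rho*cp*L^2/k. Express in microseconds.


Step 1: Convert L to m: L = 73e-6 m
Step 2: L^2 = (73e-6)^2 = 5.329e-09 m^2
Step 3: tau = 2330 * 730 * 5.329e-09 / 130 = 6.972382e-05 s
Step 4: Convert to microseconds (multiply by 1e6).
tau = 69.724 us


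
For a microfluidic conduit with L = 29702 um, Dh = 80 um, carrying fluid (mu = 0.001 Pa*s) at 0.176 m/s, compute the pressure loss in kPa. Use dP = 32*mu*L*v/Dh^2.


Step 1: Convert to SI: L = 29702e-6 m, Dh = 80e-6 m
Step 2: dP = 32 * 0.001 * 29702e-6 * 0.176 / (80e-6)^2
Step 3: dP = 26137.76 Pa
Step 4: Convert to kPa: dP = 26.14 kPa


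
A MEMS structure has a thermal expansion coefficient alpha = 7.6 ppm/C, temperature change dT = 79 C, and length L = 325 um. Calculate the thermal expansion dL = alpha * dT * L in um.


Step 1: Convert CTE: alpha = 7.6 ppm/C = 7.6e-6 /C
Step 2: dL = 7.6e-6 * 79 * 325
dL = 0.1951 um


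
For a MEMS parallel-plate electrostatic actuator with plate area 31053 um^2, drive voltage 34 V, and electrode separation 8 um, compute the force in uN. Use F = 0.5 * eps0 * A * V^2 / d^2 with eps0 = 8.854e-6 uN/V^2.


Step 1: Identify parameters.
eps0 = 8.854e-6 uN/V^2, A = 31053 um^2, V = 34 V, d = 8 um
Step 2: Compute V^2 = 34^2 = 1156
Step 3: Compute d^2 = 8^2 = 64
Step 4: F = 0.5 * 8.854e-6 * 31053 * 1156 / 64
F = 2.483 uN


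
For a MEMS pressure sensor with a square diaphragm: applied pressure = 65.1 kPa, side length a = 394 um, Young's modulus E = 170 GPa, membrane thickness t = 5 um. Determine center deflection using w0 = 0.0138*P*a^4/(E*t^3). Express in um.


Step 1: Convert pressure to compatible units (E is in GPa, so P in GPa).
P = 65.1 kPa = 65.1e-6 GPa
Step 2: Compute numerator: 0.0138 * P * a^4.
a^4 = 394^4 = 24098215696
numerator = 0.0138 * 65.1e-6 * 24098215696 = 2.164936e+04
Step 3: Compute denominator: E * t^3 = 170 * 5^3 = 21250
Step 4: w0 = numerator / denominator = 2.164936e+04 / 21250 = 1.0188 um


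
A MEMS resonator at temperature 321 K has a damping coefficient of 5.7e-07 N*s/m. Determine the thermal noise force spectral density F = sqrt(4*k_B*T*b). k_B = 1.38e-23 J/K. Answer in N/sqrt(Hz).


Step 1: Compute 4 * k_B * T * b
= 4 * 1.38e-23 * 321 * 5.7e-07
= 1.0100e-26 N^2/Hz
Step 2: F_noise = sqrt(1.0100e-26)
F_noise = 1.00e-13 N/sqrt(Hz)


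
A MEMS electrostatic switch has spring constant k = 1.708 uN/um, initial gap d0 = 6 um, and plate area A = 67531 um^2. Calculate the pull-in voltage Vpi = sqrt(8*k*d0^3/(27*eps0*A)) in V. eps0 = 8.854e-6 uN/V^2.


Step 1: Compute numerator: 8 * k * d0^3 = 8 * 1.708 * 6^3 = 2951.424
Step 2: Compute denominator: 27 * eps0 * A = 27 * 8.854e-6 * 67531 = 16.143826
Step 3: Vpi = sqrt(2951.424 / 16.143826)
Vpi = 13.52 V


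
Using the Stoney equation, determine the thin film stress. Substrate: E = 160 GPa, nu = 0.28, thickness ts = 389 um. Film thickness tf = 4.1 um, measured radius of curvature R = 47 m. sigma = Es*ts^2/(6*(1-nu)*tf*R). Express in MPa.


Step 1: Compute numerator: Es * ts^2 = 160 * 389^2 = 24211360 (GPa*um^2)
Step 2: Compute denominator (R in um): 6*(1-nu)*tf*R = 6*0.72*4.1*47e6 = 832464000.0 (um^2)
Step 3: sigma (GPa) = 24211360 / 832464000.0 = 2.9084e-02 GPa
Step 4: Convert to MPa (x1000): sigma = 29.1 MPa


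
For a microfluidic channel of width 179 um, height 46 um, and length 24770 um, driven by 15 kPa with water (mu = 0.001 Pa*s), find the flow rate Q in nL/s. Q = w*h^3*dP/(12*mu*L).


Step 1: Convert all dimensions to SI (meters).
w = 179e-6 m, h = 46e-6 m, L = 24770e-6 m, dP = 15e3 Pa
Step 2: Q = w * h^3 * dP / (12 * mu * L)
Q = 179e-6 * (46e-6)^3 * 15e3 / (12 * 0.001 * 24770e-6) = 8.7924627e-10 m^3/s
Step 3: Convert Q from m^3/s to nL/s (1 m^3 = 1e12 nL, so multiply by 1e12).
Q = 879.246 nL/s


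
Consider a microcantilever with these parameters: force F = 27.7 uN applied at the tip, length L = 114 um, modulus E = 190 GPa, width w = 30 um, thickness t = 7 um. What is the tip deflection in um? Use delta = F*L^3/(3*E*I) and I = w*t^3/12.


Step 1: Calculate the second moment of area.
I = w * t^3 / 12 = 30 * 7^3 / 12 = 857.5 um^4
Step 2: Convert E to consistent units (1 GPa = 1000 uN/um^2).
E = 190 GPa = 190000 uN/um^2
Step 3: Calculate tip deflection.
delta = F * L^3 / (3 * E * I)
delta = 27.7 * 114^3 / (3 * 190000 * 857.5)
delta = 0.084 um


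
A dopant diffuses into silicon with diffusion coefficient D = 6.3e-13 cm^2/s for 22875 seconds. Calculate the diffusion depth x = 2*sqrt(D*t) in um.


Step 1: Compute D*t = 6.3e-13 * 22875 = 1.441125e-08 cm^2
Step 2: sqrt(D*t) = 1.20047e-04 cm
Step 3: x = 2 * 1.20047e-04 cm = 2.40094e-04 cm
Step 4: Convert to um (1 cm = 1e4 um): x = 2.401 um


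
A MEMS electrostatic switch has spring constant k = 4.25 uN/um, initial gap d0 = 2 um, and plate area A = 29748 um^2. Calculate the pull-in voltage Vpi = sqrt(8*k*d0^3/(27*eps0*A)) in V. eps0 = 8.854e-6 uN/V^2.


Step 1: Compute numerator: 8 * k * d0^3 = 8 * 4.25 * 2^3 = 272.0
Step 2: Compute denominator: 27 * eps0 * A = 27 * 8.854e-6 * 29748 = 7.111497
Step 3: Vpi = sqrt(272.0 / 7.111497)
Vpi = 6.18 V


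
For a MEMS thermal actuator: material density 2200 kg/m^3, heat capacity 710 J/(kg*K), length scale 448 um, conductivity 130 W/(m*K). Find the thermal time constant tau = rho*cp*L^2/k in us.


Step 1: Convert L to m: L = 448e-6 m
Step 2: L^2 = (448e-6)^2 = 2.00704e-07 m^2
Step 3: tau = 2200 * 710 * 2.00704e-07 / 130 = 2.41153575e-03 s
Step 4: Convert to microseconds (multiply by 1e6).
tau = 2411.536 us


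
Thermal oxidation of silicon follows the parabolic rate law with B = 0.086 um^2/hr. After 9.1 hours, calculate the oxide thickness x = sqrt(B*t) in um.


Step 1: Compute B*t = 0.086 * 9.1 = 0.7826
Step 2: x = sqrt(0.7826)
x = 0.885 um


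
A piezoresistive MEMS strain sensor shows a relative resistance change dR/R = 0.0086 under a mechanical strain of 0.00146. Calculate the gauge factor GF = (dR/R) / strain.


Step 1: Identify values.
dR/R = 0.0086, strain = 0.00146
Step 2: GF = (dR/R) / strain = 0.0086 / 0.00146
GF = 5.9


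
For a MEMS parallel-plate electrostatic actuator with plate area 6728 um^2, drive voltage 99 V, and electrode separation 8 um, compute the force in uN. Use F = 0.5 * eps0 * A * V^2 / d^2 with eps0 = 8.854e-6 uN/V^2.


Step 1: Identify parameters.
eps0 = 8.854e-6 uN/V^2, A = 6728 um^2, V = 99 V, d = 8 um
Step 2: Compute V^2 = 99^2 = 9801
Step 3: Compute d^2 = 8^2 = 64
Step 4: F = 0.5 * 8.854e-6 * 6728 * 9801 / 64
F = 4.561 uN


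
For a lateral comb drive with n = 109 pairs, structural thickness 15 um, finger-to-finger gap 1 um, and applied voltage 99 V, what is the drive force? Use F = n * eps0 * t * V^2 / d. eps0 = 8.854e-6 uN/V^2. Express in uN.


Step 1: Parameters: n=109, eps0=8.854e-6 uN/V^2, t=15 um, V=99 V, d=1 um
Step 2: V^2 = 9801
Step 3: F = 109 * 8.854e-6 * 15 * 9801 / 1
F = 141.882 uN


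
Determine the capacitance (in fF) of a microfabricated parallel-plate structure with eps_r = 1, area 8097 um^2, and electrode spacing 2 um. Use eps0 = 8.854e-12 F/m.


Step 1: Convert area to m^2: A = 8097e-12 m^2
Step 2: Convert gap to m: d = 2e-6 m
Step 3: C = eps0 * eps_r * A / d
C = 8.854e-12 * 1 * 8097e-12 / 2e-6
Step 4: Convert to fF (multiply by 1e15).
C = 35.85 fF


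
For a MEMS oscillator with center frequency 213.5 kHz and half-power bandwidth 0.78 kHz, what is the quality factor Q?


Step 1: Q = f0 / bandwidth
Step 2: Q = 213.5 / 0.78
Q = 273.7


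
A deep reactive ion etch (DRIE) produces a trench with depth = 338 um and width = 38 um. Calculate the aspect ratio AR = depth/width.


Step 1: AR = depth / width
Step 2: AR = 338 / 38
AR = 8.9


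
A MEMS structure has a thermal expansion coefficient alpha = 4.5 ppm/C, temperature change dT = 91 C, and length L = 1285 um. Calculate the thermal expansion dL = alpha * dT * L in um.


Step 1: Convert CTE: alpha = 4.5 ppm/C = 4.5e-6 /C
Step 2: dL = 4.5e-6 * 91 * 1285
dL = 0.5262 um


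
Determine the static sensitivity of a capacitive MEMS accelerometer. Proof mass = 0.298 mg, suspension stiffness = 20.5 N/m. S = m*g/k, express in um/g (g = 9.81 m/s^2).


Step 1: Convert mass: m = 0.298 mg = 2.98e-07 kg
Step 2: S = m * g / k = 2.98e-07 * 9.81 / 20.5
Step 3: S = 1.43e-07 m/g
Step 4: Convert to um/g: S = 0.143 um/g


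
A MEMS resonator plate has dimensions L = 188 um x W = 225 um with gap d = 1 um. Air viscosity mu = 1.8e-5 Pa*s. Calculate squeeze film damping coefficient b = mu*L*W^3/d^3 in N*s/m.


Step 1: Convert to SI.
L = 188e-6 m, W = 225e-6 m, d = 1e-6 m
Step 2: W^3 = (225e-6)^3 = 1.14e-11 m^3
Step 3: d^3 = (1e-6)^3 = 1.00e-18 m^3
Step 4: b = 1.8e-5 * 188e-6 * 1.14e-11 / 1.00e-18
b = 3.85e-02 N*s/m


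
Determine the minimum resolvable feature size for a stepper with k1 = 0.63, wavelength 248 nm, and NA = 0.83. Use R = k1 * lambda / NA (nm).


Step 1: Identify values: k1 = 0.63, lambda = 248 nm, NA = 0.83
Step 2: R = k1 * lambda / NA
R = 0.63 * 248 / 0.83
R = 188.2 nm


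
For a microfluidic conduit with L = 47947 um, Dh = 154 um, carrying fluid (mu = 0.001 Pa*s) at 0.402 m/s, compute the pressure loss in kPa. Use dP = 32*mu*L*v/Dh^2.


Step 1: Convert to SI: L = 47947e-6 m, Dh = 154e-6 m
Step 2: dP = 32 * 0.001 * 47947e-6 * 0.402 / (154e-6)^2
Step 3: dP = 26007.35 Pa
Step 4: Convert to kPa: dP = 26.01 kPa


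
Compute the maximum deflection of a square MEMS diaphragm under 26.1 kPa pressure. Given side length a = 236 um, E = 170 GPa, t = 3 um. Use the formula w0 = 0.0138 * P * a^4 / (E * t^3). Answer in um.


Step 1: Convert pressure to compatible units (E is in GPa, so P in GPa).
P = 26.1 kPa = 26.1e-6 GPa
Step 2: Compute numerator: 0.0138 * P * a^4.
a^4 = 236^4 = 3102044416
numerator = 0.0138 * 26.1e-6 * 3102044416 = 1.11729e+03
Step 3: Compute denominator: E * t^3 = 170 * 3^3 = 4590
Step 4: w0 = numerator / denominator = 1.11729e+03 / 4590 = 0.2434 um


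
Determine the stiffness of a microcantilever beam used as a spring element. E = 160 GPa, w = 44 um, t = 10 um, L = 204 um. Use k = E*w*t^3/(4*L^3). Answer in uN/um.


Step 1: Convert E to consistent units (1 GPa = 1000 uN/um^2).
E = 160 GPa = 160000 uN/um^2
Step 2: Compute t^3 = 10^3 = 1000
Step 3: Compute L^3 = 204^3 = 8489664
Step 4: k = 160000 * 44 * 1000 / (4 * 8489664)
k = 207.3109 uN/um


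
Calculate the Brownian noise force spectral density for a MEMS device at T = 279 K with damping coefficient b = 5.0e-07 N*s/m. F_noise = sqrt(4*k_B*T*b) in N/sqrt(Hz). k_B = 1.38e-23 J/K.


Step 1: Compute 4 * k_B * T * b
= 4 * 1.38e-23 * 279 * 5.0e-07
= 7.7004e-27 N^2/Hz
Step 2: F_noise = sqrt(7.7004e-27)
F_noise = 8.78e-14 N/sqrt(Hz)


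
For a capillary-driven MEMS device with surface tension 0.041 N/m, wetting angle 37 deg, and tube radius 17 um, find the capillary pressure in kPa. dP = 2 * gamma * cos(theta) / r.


Step 1: cos(37 deg) = 0.7986
Step 2: Convert r to m: r = 17e-6 m
Step 3: dP = 2 * 0.041 * 0.7986 / 17e-6 = 3852.1 Pa
Step 4: Convert Pa to kPa (divide by 1000).
dP = 3.85 kPa


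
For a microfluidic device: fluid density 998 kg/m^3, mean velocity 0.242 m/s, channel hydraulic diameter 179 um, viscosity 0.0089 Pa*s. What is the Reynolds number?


Step 1: Convert Dh to meters: Dh = 179e-6 m
Step 2: Re = rho * v * Dh / mu
Re = 998 * 0.242 * 179e-6 / 0.0089
Re = 4.857


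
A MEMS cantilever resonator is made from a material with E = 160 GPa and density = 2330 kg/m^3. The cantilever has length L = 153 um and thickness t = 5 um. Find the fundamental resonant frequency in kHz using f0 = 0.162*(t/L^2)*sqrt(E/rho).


Step 1: Convert units to SI.
t_SI = 5e-6 m, L_SI = 153e-6 m
Step 2: Calculate sqrt(E/rho).
sqrt(160e9 / 2330) = 8286.71 m/s
Step 3: Compute f0.
f0 = 0.162 * 5e-6 / (153e-6)^2 * 8286.71 = 286737.4 Hz = 286.74 kHz


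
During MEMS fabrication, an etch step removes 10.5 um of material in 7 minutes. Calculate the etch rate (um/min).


Step 1: Etch rate = depth / time
Step 2: rate = 10.5 / 7
rate = 1.5 um/min


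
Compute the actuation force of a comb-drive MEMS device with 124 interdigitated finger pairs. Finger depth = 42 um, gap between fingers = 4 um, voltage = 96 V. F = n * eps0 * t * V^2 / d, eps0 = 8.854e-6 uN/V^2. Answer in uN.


Step 1: Parameters: n=124, eps0=8.854e-6 uN/V^2, t=42 um, V=96 V, d=4 um
Step 2: V^2 = 9216
Step 3: F = 124 * 8.854e-6 * 42 * 9216 / 4
F = 106.241 uN


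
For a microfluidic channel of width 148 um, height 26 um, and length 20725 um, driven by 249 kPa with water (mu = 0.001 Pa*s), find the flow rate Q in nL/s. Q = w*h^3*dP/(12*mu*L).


Step 1: Convert all dimensions to SI (meters).
w = 148e-6 m, h = 26e-6 m, L = 20725e-6 m, dP = 249e3 Pa
Step 2: Q = w * h^3 * dP / (12 * mu * L)
Q = 148e-6 * (26e-6)^3 * 249e3 / (12 * 0.001 * 20725e-6) = 2.60438581e-09 m^3/s
Step 3: Convert Q from m^3/s to nL/s (1 m^3 = 1e12 nL, so multiply by 1e12).
Q = 2604.386 nL/s


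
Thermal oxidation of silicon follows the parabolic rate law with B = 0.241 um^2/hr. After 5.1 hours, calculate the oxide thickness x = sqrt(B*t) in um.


Step 1: Compute B*t = 0.241 * 5.1 = 1.2291
Step 2: x = sqrt(1.2291)
x = 1.109 um


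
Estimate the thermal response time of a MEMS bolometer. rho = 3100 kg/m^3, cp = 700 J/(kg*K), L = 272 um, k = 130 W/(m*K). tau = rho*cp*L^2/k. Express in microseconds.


Step 1: Convert L to m: L = 272e-6 m
Step 2: L^2 = (272e-6)^2 = 7.3984e-08 m^2
Step 3: tau = 3100 * 700 * 7.3984e-08 / 130 = 1.23496369e-03 s
Step 4: Convert to microseconds (multiply by 1e6).
tau = 1234.964 us


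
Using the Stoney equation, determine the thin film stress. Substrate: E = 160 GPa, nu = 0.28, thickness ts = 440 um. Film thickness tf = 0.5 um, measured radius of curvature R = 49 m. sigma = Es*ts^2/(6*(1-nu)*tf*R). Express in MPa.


Step 1: Compute numerator: Es * ts^2 = 160 * 440^2 = 30976000 (GPa*um^2)
Step 2: Compute denominator (R in um): 6*(1-nu)*tf*R = 6*0.72*0.5*49e6 = 105840000.0 (um^2)
Step 3: sigma (GPa) = 30976000 / 105840000.0 = 2.92668e-01 GPa
Step 4: Convert to MPa (x1000): sigma = 292.7 MPa


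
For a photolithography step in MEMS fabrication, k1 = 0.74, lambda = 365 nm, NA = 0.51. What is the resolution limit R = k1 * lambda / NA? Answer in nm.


Step 1: Identify values: k1 = 0.74, lambda = 365 nm, NA = 0.51
Step 2: R = k1 * lambda / NA
R = 0.74 * 365 / 0.51
R = 529.6 nm


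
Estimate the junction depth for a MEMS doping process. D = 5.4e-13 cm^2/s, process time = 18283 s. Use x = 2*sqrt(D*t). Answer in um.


Step 1: Compute D*t = 5.4e-13 * 18283 = 9.87282e-09 cm^2
Step 2: sqrt(D*t) = 9.93621e-05 cm
Step 3: x = 2 * 9.93621e-05 cm = 1.987242e-04 cm
Step 4: Convert to um (1 cm = 1e4 um): x = 1.987 um


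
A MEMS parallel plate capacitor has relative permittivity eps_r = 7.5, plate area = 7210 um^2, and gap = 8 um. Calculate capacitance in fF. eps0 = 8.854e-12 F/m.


Step 1: Convert area to m^2: A = 7210e-12 m^2
Step 2: Convert gap to m: d = 8e-6 m
Step 3: C = eps0 * eps_r * A / d
C = 8.854e-12 * 7.5 * 7210e-12 / 8e-6
Step 4: Convert to fF (multiply by 1e15).
C = 59.85 fF


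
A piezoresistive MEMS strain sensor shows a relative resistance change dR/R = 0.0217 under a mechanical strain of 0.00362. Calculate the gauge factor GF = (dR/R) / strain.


Step 1: Identify values.
dR/R = 0.0217, strain = 0.00362
Step 2: GF = (dR/R) / strain = 0.0217 / 0.00362
GF = 6.0


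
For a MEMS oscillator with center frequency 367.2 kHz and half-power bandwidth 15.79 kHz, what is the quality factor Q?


Step 1: Q = f0 / bandwidth
Step 2: Q = 367.2 / 15.79
Q = 23.3


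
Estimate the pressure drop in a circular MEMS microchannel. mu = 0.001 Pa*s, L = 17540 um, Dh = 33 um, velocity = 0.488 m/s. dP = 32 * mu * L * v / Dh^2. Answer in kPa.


Step 1: Convert to SI: L = 17540e-6 m, Dh = 33e-6 m
Step 2: dP = 32 * 0.001 * 17540e-6 * 0.488 / (33e-6)^2
Step 3: dP = 251519.41 Pa
Step 4: Convert to kPa: dP = 251.52 kPa


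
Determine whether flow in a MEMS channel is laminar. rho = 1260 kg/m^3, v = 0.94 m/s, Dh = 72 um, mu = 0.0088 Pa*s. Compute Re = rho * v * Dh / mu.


Step 1: Convert Dh to meters: Dh = 72e-6 m
Step 2: Re = rho * v * Dh / mu
Re = 1260 * 0.94 * 72e-6 / 0.0088
Re = 9.691
Since Re = 9.691 is below ~2300, the flow is laminar.


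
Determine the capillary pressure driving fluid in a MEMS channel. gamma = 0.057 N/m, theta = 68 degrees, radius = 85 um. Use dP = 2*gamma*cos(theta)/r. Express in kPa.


Step 1: cos(68 deg) = 0.3746
Step 2: Convert r to m: r = 85e-6 m
Step 3: dP = 2 * 0.057 * 0.3746 / 85e-6 = 502.4 Pa
Step 4: Convert Pa to kPa (divide by 1000).
dP = 0.5 kPa


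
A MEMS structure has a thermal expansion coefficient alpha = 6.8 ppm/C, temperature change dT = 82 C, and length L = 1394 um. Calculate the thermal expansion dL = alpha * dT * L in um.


Step 1: Convert CTE: alpha = 6.8 ppm/C = 6.8e-6 /C
Step 2: dL = 6.8e-6 * 82 * 1394
dL = 0.7773 um


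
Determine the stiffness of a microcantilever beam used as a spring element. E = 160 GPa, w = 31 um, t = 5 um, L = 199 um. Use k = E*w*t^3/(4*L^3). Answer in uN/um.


Step 1: Convert E to consistent units (1 GPa = 1000 uN/um^2).
E = 160 GPa = 160000 uN/um^2
Step 2: Compute t^3 = 5^3 = 125
Step 3: Compute L^3 = 199^3 = 7880599
Step 4: k = 160000 * 31 * 125 / (4 * 7880599)
k = 19.6686 uN/um


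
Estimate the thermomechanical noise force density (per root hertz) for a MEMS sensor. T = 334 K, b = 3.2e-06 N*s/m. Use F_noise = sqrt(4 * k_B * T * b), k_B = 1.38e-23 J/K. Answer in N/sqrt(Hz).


Step 1: Compute 4 * k_B * T * b
= 4 * 1.38e-23 * 334 * 3.2e-06
= 5.8998e-26 N^2/Hz
Step 2: F_noise = sqrt(5.8998e-26)
F_noise = 2.43e-13 N/sqrt(Hz)


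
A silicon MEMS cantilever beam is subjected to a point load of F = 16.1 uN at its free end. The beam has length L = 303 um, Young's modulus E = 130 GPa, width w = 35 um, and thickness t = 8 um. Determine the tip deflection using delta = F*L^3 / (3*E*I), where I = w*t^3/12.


Step 1: Calculate the second moment of area.
I = w * t^3 / 12 = 35 * 8^3 / 12 = 1493.3333 um^4
Step 2: Convert E to consistent units (1 GPa = 1000 uN/um^2).
E = 130 GPa = 130000 uN/um^2
Step 3: Calculate tip deflection.
delta = F * L^3 / (3 * E * I)
delta = 16.1 * 303^3 / (3 * 130000 * 1493.3333)
delta = 0.769 um


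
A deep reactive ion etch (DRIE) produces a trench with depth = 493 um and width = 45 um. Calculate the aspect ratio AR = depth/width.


Step 1: AR = depth / width
Step 2: AR = 493 / 45
AR = 11.0


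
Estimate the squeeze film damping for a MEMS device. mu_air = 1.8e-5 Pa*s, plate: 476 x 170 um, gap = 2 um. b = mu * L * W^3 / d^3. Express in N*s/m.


Step 1: Convert to SI.
L = 476e-6 m, W = 170e-6 m, d = 2e-6 m
Step 2: W^3 = (170e-6)^3 = 4.91e-12 m^3
Step 3: d^3 = (2e-6)^3 = 8.00e-18 m^3
Step 4: b = 1.8e-5 * 476e-6 * 4.91e-12 / 8.00e-18
b = 5.26e-03 N*s/m


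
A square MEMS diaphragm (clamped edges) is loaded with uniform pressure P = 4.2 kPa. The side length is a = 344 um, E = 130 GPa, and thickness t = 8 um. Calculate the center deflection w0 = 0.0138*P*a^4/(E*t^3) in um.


Step 1: Convert pressure to compatible units (E is in GPa, so P in GPa).
P = 4.2 kPa = 4.2e-6 GPa
Step 2: Compute numerator: 0.0138 * P * a^4.
a^4 = 344^4 = 14003408896
numerator = 0.0138 * 4.2e-6 * 14003408896 = 8.1164e+02
Step 3: Compute denominator: E * t^3 = 130 * 8^3 = 66560
Step 4: w0 = numerator / denominator = 8.1164e+02 / 66560 = 0.0122 um


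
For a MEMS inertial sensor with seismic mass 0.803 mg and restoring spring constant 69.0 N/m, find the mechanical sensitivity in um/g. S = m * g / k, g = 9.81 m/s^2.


Step 1: Convert mass: m = 0.803 mg = 8.03e-07 kg
Step 2: S = m * g / k = 8.03e-07 * 9.81 / 69.0
Step 3: S = 1.14e-07 m/g
Step 4: Convert to um/g: S = 0.114 um/g


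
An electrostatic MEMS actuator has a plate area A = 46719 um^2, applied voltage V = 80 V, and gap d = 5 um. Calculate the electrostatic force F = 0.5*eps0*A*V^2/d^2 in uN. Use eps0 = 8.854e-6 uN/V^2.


Step 1: Identify parameters.
eps0 = 8.854e-6 uN/V^2, A = 46719 um^2, V = 80 V, d = 5 um
Step 2: Compute V^2 = 80^2 = 6400
Step 3: Compute d^2 = 5^2 = 25
Step 4: F = 0.5 * 8.854e-6 * 46719 * 6400 / 25
F = 52.947 uN


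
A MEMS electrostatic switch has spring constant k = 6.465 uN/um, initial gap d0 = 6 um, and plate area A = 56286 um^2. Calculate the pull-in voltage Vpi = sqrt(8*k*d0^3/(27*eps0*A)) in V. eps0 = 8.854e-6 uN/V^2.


Step 1: Compute numerator: 8 * k * d0^3 = 8 * 6.465 * 6^3 = 11171.52
Step 2: Compute denominator: 27 * eps0 * A = 27 * 8.854e-6 * 56286 = 13.455619
Step 3: Vpi = sqrt(11171.52 / 13.455619)
Vpi = 28.81 V


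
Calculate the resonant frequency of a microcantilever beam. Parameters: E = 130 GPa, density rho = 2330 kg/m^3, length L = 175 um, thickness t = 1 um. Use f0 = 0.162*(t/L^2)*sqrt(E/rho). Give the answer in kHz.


Step 1: Convert units to SI.
t_SI = 1e-6 m, L_SI = 175e-6 m
Step 2: Calculate sqrt(E/rho).
sqrt(130e9 / 2330) = 7469.54 m/s
Step 3: Compute f0.
f0 = 0.162 * 1e-6 / (175e-6)^2 * 7469.54 = 39512.3 Hz = 39.51 kHz


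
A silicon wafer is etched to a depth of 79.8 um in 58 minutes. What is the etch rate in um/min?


Step 1: Etch rate = depth / time
Step 2: rate = 79.8 / 58
rate = 1.376 um/min


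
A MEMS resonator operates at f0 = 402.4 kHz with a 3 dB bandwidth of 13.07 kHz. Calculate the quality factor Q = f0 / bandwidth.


Step 1: Q = f0 / bandwidth
Step 2: Q = 402.4 / 13.07
Q = 30.8


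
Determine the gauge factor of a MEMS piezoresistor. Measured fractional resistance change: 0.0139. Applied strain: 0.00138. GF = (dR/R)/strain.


Step 1: Identify values.
dR/R = 0.0139, strain = 0.00138
Step 2: GF = (dR/R) / strain = 0.0139 / 0.00138
GF = 10.1


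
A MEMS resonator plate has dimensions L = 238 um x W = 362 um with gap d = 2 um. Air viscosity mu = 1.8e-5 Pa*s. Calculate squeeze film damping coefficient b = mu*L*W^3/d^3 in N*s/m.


Step 1: Convert to SI.
L = 238e-6 m, W = 362e-6 m, d = 2e-6 m
Step 2: W^3 = (362e-6)^3 = 4.74e-11 m^3
Step 3: d^3 = (2e-6)^3 = 8.00e-18 m^3
Step 4: b = 1.8e-5 * 238e-6 * 4.74e-11 / 8.00e-18
b = 2.54e-02 N*s/m


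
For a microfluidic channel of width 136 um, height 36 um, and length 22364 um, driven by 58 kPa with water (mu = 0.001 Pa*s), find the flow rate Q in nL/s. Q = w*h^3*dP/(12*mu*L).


Step 1: Convert all dimensions to SI (meters).
w = 136e-6 m, h = 36e-6 m, L = 22364e-6 m, dP = 58e3 Pa
Step 2: Q = w * h^3 * dP / (12 * mu * L)
Q = 136e-6 * (36e-6)^3 * 58e3 / (12 * 0.001 * 22364e-6) = 1.37133536e-09 m^3/s
Step 3: Convert Q from m^3/s to nL/s (1 m^3 = 1e12 nL, so multiply by 1e12).
Q = 1371.335 nL/s


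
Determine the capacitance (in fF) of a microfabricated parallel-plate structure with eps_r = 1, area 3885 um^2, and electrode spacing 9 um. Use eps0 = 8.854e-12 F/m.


Step 1: Convert area to m^2: A = 3885e-12 m^2
Step 2: Convert gap to m: d = 9e-6 m
Step 3: C = eps0 * eps_r * A / d
C = 8.854e-12 * 1 * 3885e-12 / 9e-6
Step 4: Convert to fF (multiply by 1e15).
C = 3.82 fF


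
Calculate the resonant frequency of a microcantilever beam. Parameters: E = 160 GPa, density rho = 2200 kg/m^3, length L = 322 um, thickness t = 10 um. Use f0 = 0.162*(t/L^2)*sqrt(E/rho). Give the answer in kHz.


Step 1: Convert units to SI.
t_SI = 10e-6 m, L_SI = 322e-6 m
Step 2: Calculate sqrt(E/rho).
sqrt(160e9 / 2200) = 8528.03 m/s
Step 3: Compute f0.
f0 = 0.162 * 10e-6 / (322e-6)^2 * 8528.03 = 133245.3 Hz = 133.25 kHz


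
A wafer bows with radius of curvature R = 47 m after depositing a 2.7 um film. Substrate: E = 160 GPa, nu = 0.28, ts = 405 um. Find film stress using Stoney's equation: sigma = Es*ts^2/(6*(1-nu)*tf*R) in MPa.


Step 1: Compute numerator: Es * ts^2 = 160 * 405^2 = 26244000 (GPa*um^2)
Step 2: Compute denominator (R in um): 6*(1-nu)*tf*R = 6*0.72*2.7*47e6 = 548208000.0 (um^2)
Step 3: sigma (GPa) = 26244000 / 548208000.0 = 4.7872e-02 GPa
Step 4: Convert to MPa (x1000): sigma = 47.9 MPa


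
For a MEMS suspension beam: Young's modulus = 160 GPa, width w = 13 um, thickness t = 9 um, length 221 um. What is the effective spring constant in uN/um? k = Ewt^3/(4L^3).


Step 1: Convert E to consistent units (1 GPa = 1000 uN/um^2).
E = 160 GPa = 160000 uN/um^2
Step 2: Compute t^3 = 9^3 = 729
Step 3: Compute L^3 = 221^3 = 10793861
Step 4: k = 160000 * 13 * 729 / (4 * 10793861)
k = 35.12 uN/um


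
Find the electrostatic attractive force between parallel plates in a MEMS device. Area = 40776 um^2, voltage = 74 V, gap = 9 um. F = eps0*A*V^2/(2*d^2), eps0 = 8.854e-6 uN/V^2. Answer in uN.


Step 1: Identify parameters.
eps0 = 8.854e-6 uN/V^2, A = 40776 um^2, V = 74 V, d = 9 um
Step 2: Compute V^2 = 74^2 = 5476
Step 3: Compute d^2 = 9^2 = 81
Step 4: F = 0.5 * 8.854e-6 * 40776 * 5476 / 81
F = 12.204 uN


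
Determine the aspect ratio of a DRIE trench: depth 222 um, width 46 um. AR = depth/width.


Step 1: AR = depth / width
Step 2: AR = 222 / 46
AR = 4.8


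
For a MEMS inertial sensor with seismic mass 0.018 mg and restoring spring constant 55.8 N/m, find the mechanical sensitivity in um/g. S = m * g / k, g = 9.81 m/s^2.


Step 1: Convert mass: m = 0.018 mg = 1.80e-08 kg
Step 2: S = m * g / k = 1.80e-08 * 9.81 / 55.8
Step 3: S = 3.16e-09 m/g
Step 4: Convert to um/g: S = 0.003 um/g


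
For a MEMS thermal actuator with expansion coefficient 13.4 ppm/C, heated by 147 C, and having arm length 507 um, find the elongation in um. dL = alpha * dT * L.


Step 1: Convert CTE: alpha = 13.4 ppm/C = 13.4e-6 /C
Step 2: dL = 13.4e-6 * 147 * 507
dL = 0.9987 um


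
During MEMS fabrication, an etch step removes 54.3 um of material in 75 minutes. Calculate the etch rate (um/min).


Step 1: Etch rate = depth / time
Step 2: rate = 54.3 / 75
rate = 0.724 um/min


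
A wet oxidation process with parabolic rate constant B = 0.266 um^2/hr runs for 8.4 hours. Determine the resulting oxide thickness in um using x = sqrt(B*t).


Step 1: Compute B*t = 0.266 * 8.4 = 2.2344
Step 2: x = sqrt(2.2344)
x = 1.495 um


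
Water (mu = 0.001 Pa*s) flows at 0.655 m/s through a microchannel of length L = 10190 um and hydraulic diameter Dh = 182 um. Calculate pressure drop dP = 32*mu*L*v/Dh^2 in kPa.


Step 1: Convert to SI: L = 10190e-6 m, Dh = 182e-6 m
Step 2: dP = 32 * 0.001 * 10190e-6 * 0.655 / (182e-6)^2
Step 3: dP = 6447.97 Pa
Step 4: Convert to kPa: dP = 6.45 kPa


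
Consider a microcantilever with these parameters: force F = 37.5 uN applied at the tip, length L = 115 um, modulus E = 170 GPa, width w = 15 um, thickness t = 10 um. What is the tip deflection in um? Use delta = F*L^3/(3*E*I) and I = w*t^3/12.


Step 1: Calculate the second moment of area.
I = w * t^3 / 12 = 15 * 10^3 / 12 = 1250.0 um^4
Step 2: Convert E to consistent units (1 GPa = 1000 uN/um^2).
E = 170 GPa = 170000 uN/um^2
Step 3: Calculate tip deflection.
delta = F * L^3 / (3 * E * I)
delta = 37.5 * 115^3 / (3 * 170000 * 1250.0)
delta = 0.0895 um


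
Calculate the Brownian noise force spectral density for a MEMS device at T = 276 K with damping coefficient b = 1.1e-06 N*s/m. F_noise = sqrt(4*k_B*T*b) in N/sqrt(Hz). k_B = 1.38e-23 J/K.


Step 1: Compute 4 * k_B * T * b
= 4 * 1.38e-23 * 276 * 1.1e-06
= 1.6759e-26 N^2/Hz
Step 2: F_noise = sqrt(1.6759e-26)
F_noise = 1.29e-13 N/sqrt(Hz)


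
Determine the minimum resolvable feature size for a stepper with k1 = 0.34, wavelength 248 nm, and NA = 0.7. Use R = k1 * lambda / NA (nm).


Step 1: Identify values: k1 = 0.34, lambda = 248 nm, NA = 0.7
Step 2: R = k1 * lambda / NA
R = 0.34 * 248 / 0.7
R = 120.5 nm


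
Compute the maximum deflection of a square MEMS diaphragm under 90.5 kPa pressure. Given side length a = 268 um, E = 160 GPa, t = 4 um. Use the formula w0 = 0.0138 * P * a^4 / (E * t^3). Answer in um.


Step 1: Convert pressure to compatible units (E is in GPa, so P in GPa).
P = 90.5 kPa = 90.5e-6 GPa
Step 2: Compute numerator: 0.0138 * P * a^4.
a^4 = 268^4 = 5158686976
numerator = 0.0138 * 90.5e-6 * 5158686976 = 6.44268e+03
Step 3: Compute denominator: E * t^3 = 160 * 4^3 = 10240
Step 4: w0 = numerator / denominator = 6.44268e+03 / 10240 = 0.6292 um
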